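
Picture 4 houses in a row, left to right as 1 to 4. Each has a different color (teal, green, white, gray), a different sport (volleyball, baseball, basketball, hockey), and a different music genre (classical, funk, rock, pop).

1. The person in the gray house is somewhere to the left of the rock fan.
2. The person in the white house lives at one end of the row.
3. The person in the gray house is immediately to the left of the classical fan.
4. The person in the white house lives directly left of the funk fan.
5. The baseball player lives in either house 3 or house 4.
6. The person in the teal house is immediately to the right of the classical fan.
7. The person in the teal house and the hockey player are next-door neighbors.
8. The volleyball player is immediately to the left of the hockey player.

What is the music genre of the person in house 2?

Clue 4 places the person in the white house in house 1.
By clue 4, the funk fan is in house 2.
The only music genre still possible for house 1 is pop.
The only music genre still possible for house 4 is rock.
Clue 3 places the person in the gray house in house 2.
By clue 6, the person in the teal house is in house 4.
From clue 7, the hockey player must be in house 3.
Clue 8: the volleyball player is in house 2.
That leaves green as the color for house 3.
That leaves basketball as the sport for house 1.
House 4's sport must be baseball (nothing else left).
That leaves classical as the music genre for house 3.
So: house 1 = white/basketball/pop, house 2 = gray/volleyball/funk, house 3 = green/hockey/classical, house 4 = teal/baseball/rock.

funk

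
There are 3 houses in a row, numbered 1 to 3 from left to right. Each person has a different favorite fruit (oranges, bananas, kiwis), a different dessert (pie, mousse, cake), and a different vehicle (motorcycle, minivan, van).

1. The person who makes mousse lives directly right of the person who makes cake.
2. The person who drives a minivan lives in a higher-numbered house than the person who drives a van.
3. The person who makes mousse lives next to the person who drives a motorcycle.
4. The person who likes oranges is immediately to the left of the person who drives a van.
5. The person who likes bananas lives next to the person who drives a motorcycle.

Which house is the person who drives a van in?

Clue 4: the person who likes oranges is in house 1.
By clue 4, the person who drives a van is in house 2.
So house 1 gets motorcycle for vehicle.
The only vehicle still possible for house 3 is minivan.
Clue 3: the person who makes mousse is in house 2.
From clue 5, the person who likes bananas must be in house 2.
So house 3 gets kiwis for favorite fruit.
House 1 dessert: only cake fits.
So house 3 gets pie for dessert.
So: house 1 = oranges/cake/motorcycle, house 2 = bananas/mousse/van, house 3 = kiwis/pie/minivan.

2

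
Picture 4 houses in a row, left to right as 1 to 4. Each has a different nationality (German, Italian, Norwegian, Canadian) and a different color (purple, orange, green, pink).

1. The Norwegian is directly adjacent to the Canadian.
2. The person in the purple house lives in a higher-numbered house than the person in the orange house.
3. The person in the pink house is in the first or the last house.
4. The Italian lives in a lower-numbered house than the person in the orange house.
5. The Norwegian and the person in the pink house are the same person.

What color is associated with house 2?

The Canadian is narrowed to house 2 or 3; consider each.
Placing it in house 2 leads to a contradiction, so it's in house 3.
The Norwegian is in house 4 (clue 1).
By clue 5, the person in the pink house is in house 4.
House 1 color: only green fits.
The only color still possible for house 2 is orange.
So house 3 gets purple for color.
The Italian is in house 1 (clue 4).
House 2's nationality must be German (nothing else left).
So: house 1 = Italian/green, house 2 = German/orange, house 3 = Canadian/purple, house 4 = Norwegian/pink.

orange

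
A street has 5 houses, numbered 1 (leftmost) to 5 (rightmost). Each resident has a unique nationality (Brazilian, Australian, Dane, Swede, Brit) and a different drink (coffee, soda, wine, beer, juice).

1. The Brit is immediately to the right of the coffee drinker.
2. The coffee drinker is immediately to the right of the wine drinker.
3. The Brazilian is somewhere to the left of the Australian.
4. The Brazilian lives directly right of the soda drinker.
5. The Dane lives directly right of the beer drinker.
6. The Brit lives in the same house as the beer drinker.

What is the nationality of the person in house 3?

Australian

So house 1 gets Swede for nationality.
House 5's drink must be juice (nothing else left).
So house 2 gets Brazilian for nationality.
That leaves beer as the drink for house 4.
The soda drinker is in house 1 (clue 4).
From clue 5, the Dane must be in house 5.
Clue 6 places the Brit in house 4.
So house 3 gets Australian for nationality.
That leaves wine as the drink for house 2.
The only drink still possible for house 3 is coffee.
So: house 1 = Swede/soda, house 2 = Brazilian/wine, house 3 = Australian/coffee, house 4 = Brit/beer, house 5 = Dane/juice.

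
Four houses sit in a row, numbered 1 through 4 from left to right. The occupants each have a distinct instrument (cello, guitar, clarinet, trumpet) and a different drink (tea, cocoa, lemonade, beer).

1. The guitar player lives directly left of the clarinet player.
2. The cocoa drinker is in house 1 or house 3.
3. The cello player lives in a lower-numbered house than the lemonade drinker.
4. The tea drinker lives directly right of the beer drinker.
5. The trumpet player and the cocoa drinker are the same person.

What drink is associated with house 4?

lemonade

House 4 instrument: only clarinet fits.
By clue 1, the guitar player is in house 3.
So house 1 gets trumpet for instrument.
House 2 instrument: only cello fits.
Clue 5: the cocoa drinker is in house 1.
House 2's drink must be beer (nothing else left).
From clue 4, the tea drinker must be in house 3.
So house 4 gets lemonade for drink.
So: house 1 = trumpet/cocoa, house 2 = cello/beer, house 3 = guitar/tea, house 4 = clarinet/lemonade.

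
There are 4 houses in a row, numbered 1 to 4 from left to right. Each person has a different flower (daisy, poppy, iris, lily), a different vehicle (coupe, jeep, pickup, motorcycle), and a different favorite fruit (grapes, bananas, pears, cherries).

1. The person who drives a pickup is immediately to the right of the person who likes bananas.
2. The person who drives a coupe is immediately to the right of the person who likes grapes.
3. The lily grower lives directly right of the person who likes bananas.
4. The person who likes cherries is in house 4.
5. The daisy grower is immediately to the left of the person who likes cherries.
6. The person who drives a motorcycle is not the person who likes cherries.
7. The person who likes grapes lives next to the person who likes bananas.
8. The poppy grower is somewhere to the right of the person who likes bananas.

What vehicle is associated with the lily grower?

pickup

Clue 4 places the person who likes cherries in house 4.
Clue 5: the daisy grower is in house 3.
So house 1 gets iris for flower.
Clue 7 places the person who likes grapes in house 2.
From clue 2, the person who drives a coupe must be in house 3.
The lily grower is narrowed to house 2 or 4; consider each.
Placing it in house 4 leads to a contradiction, so it's in house 2.
Clue 3: the person who likes bananas is in house 1.
House 4 flower: only poppy fits.
House 3's favorite fruit must be pears (nothing else left).
Clue 1: the person who drives a pickup is in house 2.
House 1's vehicle must be motorcycle (nothing else left).
House 4's vehicle must be jeep (nothing else left).
So: house 1 = iris/motorcycle/bananas, house 2 = lily/pickup/grapes, house 3 = daisy/coupe/pears, house 4 = poppy/jeep/cherries.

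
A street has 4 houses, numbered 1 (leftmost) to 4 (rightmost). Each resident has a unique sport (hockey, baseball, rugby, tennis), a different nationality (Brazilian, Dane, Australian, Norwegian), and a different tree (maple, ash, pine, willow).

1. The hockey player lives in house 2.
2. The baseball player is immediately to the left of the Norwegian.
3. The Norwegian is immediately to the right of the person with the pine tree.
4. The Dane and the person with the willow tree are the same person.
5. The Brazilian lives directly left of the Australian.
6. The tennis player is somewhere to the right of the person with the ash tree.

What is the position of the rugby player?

1

The hockey player is in house 2 (clue 1).
The baseball player is narrowed to house 1 or 3; consider each.
Placing it in house 1 leads to a contradiction, so it's in house 3.
The Norwegian is in house 4 (clue 2).
From clue 3, the person with the pine tree must be in house 3.
The only sport still possible for house 1 is rugby.
House 4 sport: only tennis fits.
So house 3 gets Australian for nationality.
That leaves maple as the tree for house 4.
The Brazilian is in house 2 (clue 5).
House 1's nationality must be Dane (nothing else left).
The person with the willow tree is in house 1 (clue 4).
That leaves ash as the tree for house 2.
So: house 1 = rugby/Dane/willow, house 2 = hockey/Brazilian/ash, house 3 = baseball/Australian/pine, house 4 = tennis/Norwegian/maple.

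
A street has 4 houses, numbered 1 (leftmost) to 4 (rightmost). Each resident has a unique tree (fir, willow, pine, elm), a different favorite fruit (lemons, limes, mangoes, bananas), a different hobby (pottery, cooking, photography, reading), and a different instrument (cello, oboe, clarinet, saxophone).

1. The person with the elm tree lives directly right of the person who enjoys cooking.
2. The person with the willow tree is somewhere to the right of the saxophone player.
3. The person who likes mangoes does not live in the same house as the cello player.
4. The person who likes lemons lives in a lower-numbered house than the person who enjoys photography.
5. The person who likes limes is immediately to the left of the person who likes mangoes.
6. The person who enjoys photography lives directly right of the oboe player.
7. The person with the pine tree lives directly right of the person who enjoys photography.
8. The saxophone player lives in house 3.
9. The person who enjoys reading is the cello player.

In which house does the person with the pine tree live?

By clue 8, the saxophone player is in house 3.
So house 1 gets fir for tree.
From clue 2, the person with the willow tree must be in house 4.
The only tree still possible for house 2 is elm.
So house 3 gets pine for tree.
From clue 1, the person who enjoys cooking must be in house 1.
By clue 7, the person who enjoys photography is in house 2.
The only hobby still possible for house 3 is pottery.
That leaves reading as the hobby for house 4.
Clue 4 places the person who likes lemons in house 1.
From clue 6, the oboe player must be in house 1.
Clue 9: the cello player is in house 4.
So house 2 gets clarinet for instrument.
The person who likes limes is in house 2 (clue 5).
From clue 5, the person who likes mangoes must be in house 3.
House 4's favorite fruit must be bananas (nothing else left).
So: house 1 = fir/lemons/cooking/oboe, house 2 = elm/limes/photography/clarinet, house 3 = pine/mangoes/pottery/saxophone, house 4 = willow/bananas/reading/cello.

3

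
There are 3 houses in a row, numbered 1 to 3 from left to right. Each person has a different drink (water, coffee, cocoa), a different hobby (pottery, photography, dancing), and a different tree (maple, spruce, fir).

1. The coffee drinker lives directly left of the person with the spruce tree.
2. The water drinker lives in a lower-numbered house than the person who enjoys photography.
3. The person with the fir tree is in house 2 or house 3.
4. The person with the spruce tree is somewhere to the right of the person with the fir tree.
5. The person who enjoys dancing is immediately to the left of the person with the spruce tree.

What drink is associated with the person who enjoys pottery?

water

By clue 4, the person with the spruce tree is in house 3.
From clue 4, the person with the fir tree must be in house 2.
Clue 5: the person who enjoys dancing is in house 2.
That leaves cocoa as the drink for house 3.
House 1's hobby must be pottery (nothing else left).
House 3 hobby: only photography fits.
That leaves maple as the tree for house 1.
By clue 1, the coffee drinker is in house 2.
That leaves water as the drink for house 1.
So: house 1 = water/pottery/maple, house 2 = coffee/dancing/fir, house 3 = cocoa/photography/spruce.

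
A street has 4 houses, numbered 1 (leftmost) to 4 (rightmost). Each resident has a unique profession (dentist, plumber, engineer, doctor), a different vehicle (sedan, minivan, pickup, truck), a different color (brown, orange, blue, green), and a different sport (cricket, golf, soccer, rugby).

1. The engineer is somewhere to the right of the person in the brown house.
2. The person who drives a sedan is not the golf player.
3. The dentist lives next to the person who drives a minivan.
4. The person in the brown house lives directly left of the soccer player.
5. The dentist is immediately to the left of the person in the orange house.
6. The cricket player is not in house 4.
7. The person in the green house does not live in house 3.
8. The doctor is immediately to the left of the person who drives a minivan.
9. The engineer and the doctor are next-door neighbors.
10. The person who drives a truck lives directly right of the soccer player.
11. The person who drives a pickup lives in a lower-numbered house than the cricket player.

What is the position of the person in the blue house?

3

The person who drives a pickup is narrowed to house 1 or 2; consider each.
Placing it in house 2 leads to a contradiction, so it's in house 1.
The person who drives a truck is narrowed to house 3 or 4; consider each.
Placing it in house 4 leads to a contradiction, so it's in house 3.
Clue 10 places the soccer player in house 2.
From clue 4, the person in the brown house must be in house 1.
So house 3 gets blue for color.
House 3 sport: only cricket fits.
The dentist is narrowed to house 1 or 3; consider each.
Placing it in house 1 leads to a contradiction, so it's in house 3.
The person in the orange house is in house 4 (clue 5).
So house 1 gets doctor for profession.
That leaves green as the color for house 2.
The person who drives a minivan is in house 2 (clue 8).
By clue 9, the engineer is in house 2.
House 4's profession must be plumber (nothing else left).
So house 4 gets sedan for vehicle.
From clue 2, the golf player must be in house 1.
So house 4 gets rugby for sport.
So: house 1 = doctor/pickup/brown/golf, house 2 = engineer/minivan/green/soccer, house 3 = dentist/truck/blue/cricket, house 4 = plumber/sedan/orange/rugby.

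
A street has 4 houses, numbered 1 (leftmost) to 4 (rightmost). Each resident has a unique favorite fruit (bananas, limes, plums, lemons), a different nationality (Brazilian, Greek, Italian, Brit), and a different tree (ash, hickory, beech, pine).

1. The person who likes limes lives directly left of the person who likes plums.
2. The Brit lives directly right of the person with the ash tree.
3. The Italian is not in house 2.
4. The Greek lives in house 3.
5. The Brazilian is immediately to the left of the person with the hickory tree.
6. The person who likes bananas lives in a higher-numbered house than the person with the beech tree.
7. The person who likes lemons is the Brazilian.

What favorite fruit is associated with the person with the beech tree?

plums

Clue 4 places the Greek in house 3.
So house 4 gets pine for tree.
The person who likes lemons is narrowed to house 1 or 2; consider each.
Placing it in house 2 leads to a contradiction, so it's in house 1.
The Brazilian is in house 1 (clue 7).
House 2's nationality must be Brit (nothing else left).
The only nationality still possible for house 4 is Italian.
Clue 2 places the person with the ash tree in house 1.
Clue 5: the person with the hickory tree is in house 2.
That leaves beech as the tree for house 3.
Clue 6 places the person who likes bananas in house 4.
That leaves limes as the favorite fruit for house 2.
That leaves plums as the favorite fruit for house 3.
So: house 1 = lemons/Brazilian/ash, house 2 = limes/Brit/hickory, house 3 = plums/Greek/beech, house 4 = bananas/Italian/pine.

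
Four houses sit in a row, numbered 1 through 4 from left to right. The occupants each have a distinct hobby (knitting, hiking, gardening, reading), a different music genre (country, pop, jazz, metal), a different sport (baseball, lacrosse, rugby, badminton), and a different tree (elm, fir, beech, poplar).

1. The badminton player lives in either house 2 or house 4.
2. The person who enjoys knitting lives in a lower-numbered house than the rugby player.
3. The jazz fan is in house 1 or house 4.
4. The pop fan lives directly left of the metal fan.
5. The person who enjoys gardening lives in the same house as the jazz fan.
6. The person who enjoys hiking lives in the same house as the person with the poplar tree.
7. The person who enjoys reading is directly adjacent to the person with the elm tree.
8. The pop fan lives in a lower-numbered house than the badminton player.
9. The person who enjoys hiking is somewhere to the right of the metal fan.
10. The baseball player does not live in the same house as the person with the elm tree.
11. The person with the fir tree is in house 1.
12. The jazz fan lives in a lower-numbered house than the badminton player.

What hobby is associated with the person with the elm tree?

knitting

By clue 11, the person with the fir tree is in house 1.
Clue 12: the jazz fan is in house 1.
The only music genre still possible for house 4 is country.
Clue 4 places the pop fan in house 2.
From clue 4, the metal fan must be in house 3.
From clue 5, the person who enjoys gardening must be in house 1.
Clue 8 places the badminton player in house 4.
Clue 9 places the person who enjoys hiking in house 4.
The person who enjoys knitting is in house 2 (clue 2).
By clue 2, the rugby player is in house 3.
From clue 6, the person with the poplar tree must be in house 4.
That leaves reading as the hobby for house 3.
Clue 7: the person with the elm tree is in house 2.
From clue 10, the baseball player must be in house 1.
The only sport still possible for house 2 is lacrosse.
The only tree still possible for house 3 is beech.
So: house 1 = gardening/jazz/baseball/fir, house 2 = knitting/pop/lacrosse/elm, house 3 = reading/metal/rugby/beech, house 4 = hiking/country/badminton/poplar.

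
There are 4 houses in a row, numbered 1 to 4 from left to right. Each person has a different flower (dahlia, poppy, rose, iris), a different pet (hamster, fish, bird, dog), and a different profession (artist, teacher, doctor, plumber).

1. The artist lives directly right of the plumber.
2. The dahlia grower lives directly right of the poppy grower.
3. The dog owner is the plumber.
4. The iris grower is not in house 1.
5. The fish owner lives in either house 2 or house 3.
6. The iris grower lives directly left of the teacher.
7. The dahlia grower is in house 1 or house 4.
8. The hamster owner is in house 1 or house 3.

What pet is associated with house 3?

hamster

By clue 7, the dahlia grower is in house 4.
The only pet still possible for house 4 is bird.
By clue 2, the poppy grower is in house 3.
That leaves rose as the flower for house 1.
So house 2 gets iris for flower.
Clue 6: the teacher is in house 3.
Clue 1 places the artist in house 2.
By clue 1, the plumber is in house 1.
Clue 3 places the dog owner in house 1.
So house 2 gets fish for pet.
The only pet still possible for house 3 is hamster.
House 4's profession must be doctor (nothing else left).
So: house 1 = rose/dog/plumber, house 2 = iris/fish/artist, house 3 = poppy/hamster/teacher, house 4 = dahlia/bird/doctor.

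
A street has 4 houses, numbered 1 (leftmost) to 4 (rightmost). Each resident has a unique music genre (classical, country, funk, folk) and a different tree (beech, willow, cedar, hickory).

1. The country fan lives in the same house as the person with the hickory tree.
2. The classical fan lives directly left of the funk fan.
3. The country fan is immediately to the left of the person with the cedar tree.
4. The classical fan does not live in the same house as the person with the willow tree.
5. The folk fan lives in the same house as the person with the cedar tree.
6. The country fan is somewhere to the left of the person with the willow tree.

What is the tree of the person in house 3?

The classical fan is narrowed to house 1 or 2 or 3; consider each.
Placing it in house 1 and house 2 leads to a contradiction, so it's in house 3.
The funk fan is in house 4 (clue 2).
That leaves country as the music genre for house 1.
So house 2 gets folk for music genre.
From clue 1, the person with the hickory tree must be in house 1.
By clue 3, the person with the cedar tree is in house 2.
The only tree still possible for house 3 is beech.
House 4 tree: only willow fits.
So: house 1 = country/hickory, house 2 = folk/cedar, house 3 = classical/beech, house 4 = funk/willow.

beech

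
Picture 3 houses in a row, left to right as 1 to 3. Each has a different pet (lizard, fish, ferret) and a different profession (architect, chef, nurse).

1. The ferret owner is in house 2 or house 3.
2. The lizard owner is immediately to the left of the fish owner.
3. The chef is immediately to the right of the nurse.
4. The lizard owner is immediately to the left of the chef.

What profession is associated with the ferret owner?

House 1's pet must be lizard (nothing else left).
From clue 2, the fish owner must be in house 2.
By clue 4, the chef is in house 2.
The only pet still possible for house 3 is ferret.
So house 1 gets nurse for profession.
So house 3 gets architect for profession.
So: house 1 = lizard/nurse, house 2 = fish/chef, house 3 = ferret/architect.

architect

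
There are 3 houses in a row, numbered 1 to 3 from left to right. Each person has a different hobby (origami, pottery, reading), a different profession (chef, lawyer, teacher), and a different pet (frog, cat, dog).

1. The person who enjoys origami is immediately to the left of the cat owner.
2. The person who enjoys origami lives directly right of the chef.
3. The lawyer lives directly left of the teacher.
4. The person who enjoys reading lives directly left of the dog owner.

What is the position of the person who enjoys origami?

2

The person who enjoys origami is in house 2 (clue 2).
By clue 2, the chef is in house 1.
The only hobby still possible for house 1 is reading.
That leaves pottery as the hobby for house 3.
House 2 profession: only lawyer fits.
That leaves teacher as the profession for house 3.
So house 1 gets frog for pet.
Clue 1: the cat owner is in house 3.
By clue 4, the dog owner is in house 2.
So: house 1 = reading/chef/frog, house 2 = origami/lawyer/dog, house 3 = pottery/teacher/cat.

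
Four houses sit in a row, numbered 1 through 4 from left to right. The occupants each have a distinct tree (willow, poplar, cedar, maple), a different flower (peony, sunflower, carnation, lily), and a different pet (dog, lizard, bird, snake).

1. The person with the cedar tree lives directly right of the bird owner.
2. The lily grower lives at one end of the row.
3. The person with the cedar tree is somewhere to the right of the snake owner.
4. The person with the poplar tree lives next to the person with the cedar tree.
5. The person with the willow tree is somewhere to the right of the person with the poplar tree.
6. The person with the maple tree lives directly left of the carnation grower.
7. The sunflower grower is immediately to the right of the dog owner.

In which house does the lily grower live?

1

House 4 pet: only lizard fits.
The lily grower is narrowed to house 1 or 4; consider each.
Placing it in house 4 leads to a contradiction, so it's in house 1.
The person with the cedar tree is narrowed to house 2 or 3 or 4; consider each.
Placing it in house 2 and house 4 leads to a contradiction, so it's in house 3.
Clue 1: the bird owner is in house 2.
Clue 4: the person with the poplar tree is in house 2.
So house 1 gets maple for tree.
House 4 tree: only willow fits.
So house 1 gets snake for pet.
House 3 pet: only dog fits.
Clue 6 places the carnation grower in house 2.
The sunflower grower is in house 4 (clue 7).
That leaves peony as the flower for house 3.
So: house 1 = maple/lily/snake, house 2 = poplar/carnation/bird, house 3 = cedar/peony/dog, house 4 = willow/sunflower/lizard.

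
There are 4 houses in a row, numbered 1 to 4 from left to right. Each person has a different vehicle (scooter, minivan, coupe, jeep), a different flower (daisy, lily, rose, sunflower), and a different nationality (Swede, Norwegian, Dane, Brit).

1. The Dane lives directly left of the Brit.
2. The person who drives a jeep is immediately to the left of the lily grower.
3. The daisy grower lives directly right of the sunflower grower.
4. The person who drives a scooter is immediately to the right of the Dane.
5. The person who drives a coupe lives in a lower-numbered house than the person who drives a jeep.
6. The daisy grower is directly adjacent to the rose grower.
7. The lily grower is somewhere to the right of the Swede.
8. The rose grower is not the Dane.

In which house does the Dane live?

1

The person who drives a coupe is narrowed to house 1 or 2; consider each.
Placing it in house 2 leads to a contradiction, so it's in house 1.
The person who drives a jeep is narrowed to house 2 or 3; consider each.
Placing it in house 2 leads to a contradiction, so it's in house 3.
Clue 2: the lily grower is in house 4.
The person who drives a minivan is narrowed to house 2 or 4; consider each.
Placing it in house 2 leads to a contradiction, so it's in house 4.
The only vehicle still possible for house 2 is scooter.
The Dane is in house 1 (clue 4).
House 1 flower: only sunflower fits.
By clue 1, the Brit is in house 2.
From clue 3, the daisy grower must be in house 2.
By clue 6, the rose grower is in house 3.
That leaves Norwegian as the nationality for house 4.
House 3's nationality must be Swede (nothing else left).
So: house 1 = coupe/sunflower/Dane, house 2 = scooter/daisy/Brit, house 3 = jeep/rose/Swede, house 4 = minivan/lily/Norwegian.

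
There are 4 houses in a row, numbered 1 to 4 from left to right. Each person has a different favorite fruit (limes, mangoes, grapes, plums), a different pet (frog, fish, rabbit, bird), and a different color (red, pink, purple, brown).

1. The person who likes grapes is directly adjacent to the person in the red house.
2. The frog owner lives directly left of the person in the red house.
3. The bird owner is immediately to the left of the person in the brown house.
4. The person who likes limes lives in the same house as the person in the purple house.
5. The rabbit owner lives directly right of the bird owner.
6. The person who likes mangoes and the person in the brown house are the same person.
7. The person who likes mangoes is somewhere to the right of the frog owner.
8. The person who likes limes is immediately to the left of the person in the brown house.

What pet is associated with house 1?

frog

The person who likes limes is narrowed to house 1 or 2 or 3; consider each.
Placing it in house 1 and house 2 leads to a contradiction, so it's in house 3.
Clue 4: the person in the purple house is in house 3.
Clue 8: the person in the brown house is in house 4.
The only color still possible for house 1 is pink.
House 2 color: only red fits.
From clue 1, the person who likes grapes must be in house 1.
Clue 2: the frog owner is in house 1.
Clue 3 places the bird owner in house 3.
From clue 5, the rabbit owner must be in house 4.
By clue 6, the person who likes mangoes is in house 4.
So house 2 gets plums for favorite fruit.
The only pet still possible for house 2 is fish.
So: house 1 = grapes/frog/pink, house 2 = plums/fish/red, house 3 = limes/bird/purple, house 4 = mangoes/rabbit/brown.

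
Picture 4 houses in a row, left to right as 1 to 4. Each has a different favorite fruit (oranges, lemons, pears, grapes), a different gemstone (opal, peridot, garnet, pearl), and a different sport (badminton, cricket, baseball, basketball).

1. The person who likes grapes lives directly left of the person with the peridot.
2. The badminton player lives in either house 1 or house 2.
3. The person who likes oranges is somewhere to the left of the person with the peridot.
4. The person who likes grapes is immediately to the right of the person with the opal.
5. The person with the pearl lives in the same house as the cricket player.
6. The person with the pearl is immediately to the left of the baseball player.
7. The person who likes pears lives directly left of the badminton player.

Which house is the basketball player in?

The person who likes pears is in house 1 (clue 7).
From clue 7, the badminton player must be in house 2.
So house 4 gets lemons for favorite fruit.
By clue 6, the person with the pearl is in house 3.
Clue 6 places the baseball player in house 4.
The person who likes grapes is in house 3 (clue 1).
The person with the opal is in house 2 (clue 4).
Clue 5: the cricket player is in house 3.
The only favorite fruit still possible for house 2 is oranges.
So house 1 gets garnet for gemstone.
So house 4 gets peridot for gemstone.
House 1's sport must be basketball (nothing else left).
So: house 1 = pears/garnet/basketball, house 2 = oranges/opal/badminton, house 3 = grapes/pearl/cricket, house 4 = lemons/peridot/baseball.

1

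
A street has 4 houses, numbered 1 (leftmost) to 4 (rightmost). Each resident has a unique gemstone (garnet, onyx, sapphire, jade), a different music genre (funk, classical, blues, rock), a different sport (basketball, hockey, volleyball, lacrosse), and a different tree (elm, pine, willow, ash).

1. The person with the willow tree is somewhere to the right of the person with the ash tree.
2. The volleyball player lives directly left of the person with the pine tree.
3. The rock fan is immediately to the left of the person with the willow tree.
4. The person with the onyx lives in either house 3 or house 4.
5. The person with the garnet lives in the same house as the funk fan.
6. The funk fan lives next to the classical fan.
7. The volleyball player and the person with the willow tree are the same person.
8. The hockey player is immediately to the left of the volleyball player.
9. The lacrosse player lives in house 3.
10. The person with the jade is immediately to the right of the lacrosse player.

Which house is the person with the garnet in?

Clue 9: the lacrosse player is in house 3.
The person with the jade is in house 4 (clue 10).
House 4's sport must be basketball (nothing else left).
The person with the pine tree is in house 3 (clue 2).
By clue 7, the person with the willow tree is in house 2.
Clue 8 places the hockey player in house 1.
So house 3 gets onyx for gemstone.
House 2 sport: only volleyball fits.
So house 1 gets ash for tree.
The only tree still possible for house 4 is elm.
The rock fan is in house 1 (clue 3).
The only music genre still possible for house 4 is blues.
Clue 5 places the person with the garnet in house 2.
By clue 6, the classical fan is in house 3.
So house 1 gets sapphire for gemstone.
So house 2 gets funk for music genre.
So: house 1 = sapphire/rock/hockey/ash, house 2 = garnet/funk/volleyball/willow, house 3 = onyx/classical/lacrosse/pine, house 4 = jade/blues/basketball/elm.

2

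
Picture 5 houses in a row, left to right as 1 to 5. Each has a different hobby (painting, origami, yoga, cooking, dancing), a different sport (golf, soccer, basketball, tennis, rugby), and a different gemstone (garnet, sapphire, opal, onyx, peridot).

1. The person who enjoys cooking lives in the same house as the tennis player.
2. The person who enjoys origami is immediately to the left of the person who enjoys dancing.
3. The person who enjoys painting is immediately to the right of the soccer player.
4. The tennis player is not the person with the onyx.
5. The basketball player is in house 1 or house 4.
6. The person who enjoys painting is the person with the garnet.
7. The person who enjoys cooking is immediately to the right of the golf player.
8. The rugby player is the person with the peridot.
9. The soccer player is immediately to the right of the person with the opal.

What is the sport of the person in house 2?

soccer

The basketball player is narrowed to house 1 or 4; consider each.
Placing it in house 4 leads to a contradiction, so it's in house 1.
The person who enjoys cooking is narrowed to house 3 or 4 or 5; consider each.
Placing it in house 3 and house 5 leads to a contradiction, so it's in house 4.
From clue 1, the tennis player must be in house 4.
Clue 7 places the golf player in house 3.
The only sport still possible for house 5 is rugby.
The person who enjoys painting is in house 3 (clue 3).
The person with the garnet is in house 3 (clue 6).
From clue 8, the person with the peridot must be in house 5.
Clue 9: the person with the opal is in house 1.
The only hobby still possible for house 2 is dancing.
So house 5 gets yoga for hobby.
House 2's sport must be soccer (nothing else left).
That leaves sapphire as the gemstone for house 4.
That leaves origami as the hobby for house 1.
House 2 gemstone: only onyx fits.
So: house 1 = origami/basketball/opal, house 2 = dancing/soccer/onyx, house 3 = painting/golf/garnet, house 4 = cooking/tennis/sapphire, house 5 = yoga/rugby/peridot.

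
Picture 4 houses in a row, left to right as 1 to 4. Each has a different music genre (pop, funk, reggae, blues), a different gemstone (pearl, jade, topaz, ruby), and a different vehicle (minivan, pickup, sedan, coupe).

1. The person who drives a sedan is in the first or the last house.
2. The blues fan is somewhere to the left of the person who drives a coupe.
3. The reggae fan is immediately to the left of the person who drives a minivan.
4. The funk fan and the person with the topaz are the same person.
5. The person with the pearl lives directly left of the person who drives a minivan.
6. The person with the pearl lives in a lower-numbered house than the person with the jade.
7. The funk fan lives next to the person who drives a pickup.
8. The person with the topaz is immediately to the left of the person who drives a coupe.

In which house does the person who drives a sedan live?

1

The only music genre still possible for house 4 is pop.
The person who drives a sedan is narrowed to house 1 or 4; consider each.
Placing it in house 4 leads to a contradiction, so it's in house 1.
The blues fan is narrowed to house 1 or 2 or 3; consider each.
Placing it in house 2 and house 3 leads to a contradiction, so it's in house 1.
The only gemstone still possible for house 1 is ruby.
The only gemstone still possible for house 4 is jade.
The only vehicle still possible for house 2 is pickup.
Clue 7: the funk fan is in house 3.
So house 2 gets reggae for music genre.
From clue 3, the person who drives a minivan must be in house 3.
By clue 4, the person with the topaz is in house 3.
Clue 5 places the person with the pearl in house 2.
Clue 8 places the person who drives a coupe in house 4.
So: house 1 = blues/ruby/sedan, house 2 = reggae/pearl/pickup, house 3 = funk/topaz/minivan, house 4 = pop/jade/coupe.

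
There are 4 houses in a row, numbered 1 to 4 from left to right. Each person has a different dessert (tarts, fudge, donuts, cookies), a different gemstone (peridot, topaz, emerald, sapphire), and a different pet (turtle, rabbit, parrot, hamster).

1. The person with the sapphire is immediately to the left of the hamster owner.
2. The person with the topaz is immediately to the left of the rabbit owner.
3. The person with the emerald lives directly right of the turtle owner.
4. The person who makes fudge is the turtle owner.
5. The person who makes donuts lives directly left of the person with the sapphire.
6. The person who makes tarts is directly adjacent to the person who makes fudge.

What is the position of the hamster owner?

The person who makes donuts is narrowed to house 1 or 2; consider each.
Placing it in house 1 leads to a contradiction, so it's in house 2.
Clue 5 places the person with the sapphire in house 3.
By clue 1, the hamster owner is in house 4.
From clue 6, the person who makes tarts must be in house 4.
From clue 6, the person who makes fudge must be in house 3.
House 1 dessert: only cookies fits.
The turtle owner is in house 3 (clue 4).
House 1's pet must be parrot (nothing else left).
That leaves rabbit as the pet for house 2.
Clue 2: the person with the topaz is in house 1.
By clue 3, the person with the emerald is in house 4.
The only gemstone still possible for house 2 is peridot.
So: house 1 = cookies/topaz/parrot, house 2 = donuts/peridot/rabbit, house 3 = fudge/sapphire/turtle, house 4 = tarts/emerald/hamster.

4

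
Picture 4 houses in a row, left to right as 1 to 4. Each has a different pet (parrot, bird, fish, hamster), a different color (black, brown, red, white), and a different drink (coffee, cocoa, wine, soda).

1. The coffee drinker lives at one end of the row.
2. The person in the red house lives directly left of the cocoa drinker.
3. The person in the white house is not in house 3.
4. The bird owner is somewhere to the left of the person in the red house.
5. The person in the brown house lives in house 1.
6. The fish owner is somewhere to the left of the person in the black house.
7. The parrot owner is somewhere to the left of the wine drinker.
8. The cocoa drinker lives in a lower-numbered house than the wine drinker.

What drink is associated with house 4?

The person in the brown house is in house 1 (clue 5).
House 4 pet: only hamster fits.
From clue 2, the person in the red house must be in house 2.
By clue 2, the cocoa drinker is in house 3.
Clue 4 places the bird owner in house 1.
The wine drinker is in house 4 (clue 8).
So house 3 gets black for color.
So house 4 gets white for color.
The only drink still possible for house 2 is soda.
Clue 6: the fish owner is in house 2.
So house 3 gets parrot for pet.
So house 1 gets coffee for drink.
So: house 1 = bird/brown/coffee, house 2 = fish/red/soda, house 3 = parrot/black/cocoa, house 4 = hamster/white/wine.

wine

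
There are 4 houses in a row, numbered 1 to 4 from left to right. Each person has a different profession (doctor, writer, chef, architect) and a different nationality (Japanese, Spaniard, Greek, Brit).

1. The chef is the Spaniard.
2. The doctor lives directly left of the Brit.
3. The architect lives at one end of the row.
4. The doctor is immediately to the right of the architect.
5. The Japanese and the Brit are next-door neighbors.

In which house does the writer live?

3

The doctor is in house 2 (clue 4).
From clue 4, the architect must be in house 1.
By clue 2, the Brit is in house 3.
House 1 nationality: only Greek fits.
House 2's nationality must be Japanese (nothing else left).
House 4's nationality must be Spaniard (nothing else left).
Clue 1 places the chef in house 4.
That leaves writer as the profession for house 3.
So: house 1 = architect/Greek, house 2 = doctor/Japanese, house 3 = writer/Brit, house 4 = chef/Spaniard.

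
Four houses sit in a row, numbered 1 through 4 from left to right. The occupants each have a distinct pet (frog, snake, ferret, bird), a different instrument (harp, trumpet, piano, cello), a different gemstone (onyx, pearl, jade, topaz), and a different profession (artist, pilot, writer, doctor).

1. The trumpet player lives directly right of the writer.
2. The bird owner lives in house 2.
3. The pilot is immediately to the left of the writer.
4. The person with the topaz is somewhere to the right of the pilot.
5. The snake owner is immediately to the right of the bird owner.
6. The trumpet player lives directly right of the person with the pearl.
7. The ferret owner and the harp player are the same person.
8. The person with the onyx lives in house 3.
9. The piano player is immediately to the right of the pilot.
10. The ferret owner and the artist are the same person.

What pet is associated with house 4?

ferret

Clue 2: the bird owner is in house 2.
By clue 5, the snake owner is in house 3.
Clue 8 places the person with the onyx in house 3.
Clue 6: the trumpet player is in house 3.
From clue 6, the person with the pearl must be in house 2.
That leaves piano as the instrument for house 2.
So house 1 gets jade for gemstone.
The only gemstone still possible for house 4 is topaz.
Clue 1 places the writer in house 2.
From clue 3, the pilot must be in house 1.
So house 3 gets doctor for profession.
House 4's profession must be artist (nothing else left).
By clue 10, the ferret owner is in house 4.
So house 1 gets frog for pet.
Clue 7 places the harp player in house 4.
So house 1 gets cello for instrument.
So: house 1 = frog/cello/jade/pilot, house 2 = bird/piano/pearl/writer, house 3 = snake/trumpet/onyx/doctor, house 4 = ferret/harp/topaz/artist.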